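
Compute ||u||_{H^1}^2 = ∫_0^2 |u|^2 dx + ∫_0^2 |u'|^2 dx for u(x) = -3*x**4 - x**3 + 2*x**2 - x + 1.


||u||_{H^1}^2 = 51008/15

The H^1 norm (squared) on an interval (0, L) is
  ||u||_{H^1}^2 = ∫_0^L u(x)^2 dx + ∫_0^L u'(x)^2 dx.
Compute u'(x) = -12*x**3 - 3*x**2 + 4*x - 1.
Then u(x)^2 = 9*x**8 + 6*x**7 - 11*x**6 + 2*x**5 - 6*x**3 + 5*x**2 - 2*x + 1 and u'(x)^2 = 144*x**6 + 72*x**5 - 87*x**4 + 22*x**2 - 8*x + 1.
Integrate each monomial from 0 to 2 using ∫_0^2 c·x^n dx = c·2^(n+1)/(n+1):
  ∫_0^2 u(x)^2 dx = ∫_0^2 (9*x^8 + 6*x^7 - 11*x^6 + 2*x^5 - 6*x^3 + 5*x^2 - 2*x + 1) dx. Term by term:
    ∫_0^2 9*x^8 dx = 512;  ∫_0^2 6*x^7 dx = 192;  ∫_0^2 -11*x^6 dx = -1408/7;
    ∫_0^2 2*x^5 dx = 64/3;  ∫_0^2 -6*x^3 dx = -24;  ∫_0^2 5*x^2 dx = 40/3;
    ∫_0^2 -2*x dx = -4;  ∫_0^2 1 dx = 2.
  Sum: 512 + 192 − 1408/7 + 64/3 − 24 + 40/3 − 4 + 2 = 10742/21.
  ∫_0^2 u'(x)^2 dx = ∫_0^2 (144*x^6 + 72*x^5 - 87*x^4 + 22*x^2 - 8*x + 1) dx. Term by term:
    ∫_0^2 144*x^6 dx = 18432/7;  ∫_0^2 72*x^5 dx = 768;  ∫_0^2 -87*x^4 dx = -2784/5;
    ∫_0^2 22*x^2 dx = 176/3;  ∫_0^2 -8*x dx = -16;  ∫_0^2 1 dx = 2.
  Sum: 18432/7 + 768 − 2784/5 + 176/3 − 16 + 2 = 303346/105.
Adding: ||u||_{H^1}^2 = 10742/21 + 303346/105 = 51008/15.


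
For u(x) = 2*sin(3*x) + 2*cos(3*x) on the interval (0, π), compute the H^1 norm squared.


||u||_{H^1(0,π)}^2 = 40*π

u'(x) = -6*sin(3*x) + 6*cos(3*x).
Expand u² and (u')² and integrate term by term on (0, π), using: for integers n ≥ 1, ∫_0^π sin²(nx) dx = ∫_0^π cos²(nx) dx = π/2; for n ≠ n', ∫_0^π sin(nx)sin(n'x) dx = ∫_0^π cos(nx)cos(n'x) dx = 0; and by product-to-sum, ∫_0^π sin(nx)cos(n'x) dx = ½∫_0^π [sin((n+n')x) + sin((n−n')x)] dx, which is 0 when n+n' is even and 2n/(n²−n'²) when n+n' is odd (it need not vanish on (0, π)).
  u² squared terms: (2)²·∫cos(3x)² dx = 4·π/2 = 2*π;  (2)²·∫sin(3x)² dx = 4·π/2 = 2*π.
  u² cross terms: 2·(2)·(2)·∫cos(3x)·sin(3x) dx = 8·(0) = 0.
  So ∫_0^π u² dx = 2*π + 2*π + 0 = 4*π.
  (u')² squared terms: (-6)²·∫sin(3x)² dx = 36·π/2 = 18*π;  (6)²·∫cos(3x)² dx = 36·π/2 = 18*π.
  (u')² cross terms: 2·(-6)·(6)·∫sin(3x)·cos(3x) dx = -72·(0) = 0.
  So ∫_0^π (u')² dx = 18*π + 18*π + 0 = 36*π.
||u||_{H^1}^2 = (4*π) + (36*π) = 40*π.


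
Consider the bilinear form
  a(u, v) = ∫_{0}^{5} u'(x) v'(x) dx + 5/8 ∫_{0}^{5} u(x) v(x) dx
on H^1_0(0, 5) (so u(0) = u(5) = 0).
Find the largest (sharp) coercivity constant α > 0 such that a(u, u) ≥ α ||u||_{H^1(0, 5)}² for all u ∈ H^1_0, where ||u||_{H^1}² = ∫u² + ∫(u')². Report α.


α = (π^2 + 125/8)/(π^2 + 25)

Coercivity of a(·,·) on H^1_0(0, 5) means a(u, u) ≥ α ||u||_{H^1}² for every u ∈ H^1_0.
The interval has length L = 5, and Poincaré/coercivity depend only on L. Here a(u, u) = ∫(u')² + (5/8)·∫u².
Here 0 < c = 5/8 < 1. The condition a(u,u) ≥ α||u||_{H^1}² reads (1−α)∫(u')² ≥ (α−c)∫u². Any admissible α is ≤ 1 (rapidly oscillating u have ∫u²/∫(u')² → 0), and α = 1 would force 0 ≥ (1−c)∫u², impossible since c < 1; so 1−α > 0. By the sharp Poincaré inequality on H^1_0 of an interval of length L, ∫(u')² ≥ (π/L)²∫u² with equality for the first sine mode sin(π(x−x₀)/L) (x₀ the left endpoint), so the inequality holds for all u iff (1−α)(π/L)² ≥ α − c, i.e. α ≤ ((π/L)² + c)/((π/L)² + 1) = (1 + c(L/π)²)/(1 + (L/π)²). With (π/L)² = π^2/25 and c = 5/8, the largest admissible constant is α = ((π/L)² + c)/((π/L)² + 1).
Simplifying, α = (π^2 + 125/8)/(π^2 + 25).


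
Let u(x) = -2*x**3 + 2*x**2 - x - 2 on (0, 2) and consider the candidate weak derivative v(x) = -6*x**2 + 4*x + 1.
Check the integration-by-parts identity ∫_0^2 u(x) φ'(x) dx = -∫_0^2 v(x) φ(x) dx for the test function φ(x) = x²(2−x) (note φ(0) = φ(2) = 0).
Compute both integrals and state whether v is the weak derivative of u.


LHS = 116/15, RHS = 76/15. No, v is not the weak derivative of u.

u(x) = -2*x**3 + 2*x**2 - x - 2, classical derivative u'(x) = -6*x**2 + 4*x - 1.
φ(x) = x²(2−x), so φ'(x) = x*(4 - 3*x).
Note φ(0) = φ(2) = 0, so the boundary term u·φ vanishes.
LHS = ∫_0^2 u(x) φ'(x) dx = ∫_0^2 (6*x^5 - 14*x^4 + 11*x^3 + 2*x^2 - 8*x) dx. Term by term:
  ∫_0^2 6*x^5 dx = 64;  ∫_0^2 -14*x^4 dx = -448/5;  ∫_0^2 11*x^3 dx = 44;
  ∫_0^2 2*x^2 dx = 16/3;  ∫_0^2 -8*x dx = -16.
Sum: 64 − 448/5 + 44 + 16/3 − 16 = 116/15.
So LHS = 116/15.
∫_0^2 v(x) φ(x) dx = ∫_0^2 (6*x^5 - 16*x^4 + 7*x^3 + 2*x^2) dx. Term by term:
  ∫_0^2 6*x^5 dx = 64;  ∫_0^2 -16*x^4 dx = -512/5;  ∫_0^2 7*x^3 dx = 28;
  ∫_0^2 2*x^2 dx = 16/3.
Sum: 64 − 512/5 + 28 + 16/3 = -76/15.
So RHS = -∫_0^2 v(x) φ(x) dx = 76/15.
LHS − RHS = 8/3 ≠ 0, so the identity fails.
(For a valid weak derivative the identity must hold for EVERY test function, in particular this one. The failure shows v is NOT the weak derivative of u.)
Correct weak derivative would be u'(x) = -6*x**2 + 4*x - 1.


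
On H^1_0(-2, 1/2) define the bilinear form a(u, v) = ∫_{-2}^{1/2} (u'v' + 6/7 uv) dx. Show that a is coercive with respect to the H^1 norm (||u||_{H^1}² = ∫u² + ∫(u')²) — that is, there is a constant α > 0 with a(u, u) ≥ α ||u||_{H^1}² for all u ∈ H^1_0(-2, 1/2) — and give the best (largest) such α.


α = 2*(75 + 14*π^2)/(7*(25 + 4*π^2))

Coercivity of a(·,·) on H^1_0(-2, 1/2) means a(u, u) ≥ α ||u||_{H^1}² for every u ∈ H^1_0.
The interval has length L = 5/2, and Poincaré/coercivity depend only on L. Here a(u, u) = ∫(u')² + (6/7)·∫u².
Here 0 < c = 6/7 < 1. The condition a(u,u) ≥ α||u||_{H^1}² reads (1−α)∫(u')² ≥ (α−c)∫u². Any admissible α is ≤ 1 (rapidly oscillating u have ∫u²/∫(u')² → 0), and α = 1 would force 0 ≥ (1−c)∫u², impossible since c < 1; so 1−α > 0. By the sharp Poincaré inequality on H^1_0 of an interval of length L, ∫(u')² ≥ (π/L)²∫u² with equality for the first sine mode sin(π(x−x₀)/L) (x₀ the left endpoint), so the inequality holds for all u iff (1−α)(π/L)² ≥ α − c, i.e. α ≤ ((π/L)² + c)/((π/L)² + 1) = (1 + c(L/π)²)/(1 + (L/π)²). With (π/L)² = 4*π^2/25 and c = 6/7, the largest admissible constant is α = ((π/L)² + c)/((π/L)² + 1).
Simplifying, α = 2*(75 + 14*π^2)/(7*(25 + 4*π^2)).


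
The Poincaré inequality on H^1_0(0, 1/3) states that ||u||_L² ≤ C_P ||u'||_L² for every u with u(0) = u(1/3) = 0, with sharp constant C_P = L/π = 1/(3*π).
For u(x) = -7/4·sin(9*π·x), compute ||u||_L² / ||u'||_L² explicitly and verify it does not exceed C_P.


||u||_L² / ||u'||_L² = 1/(9*π) < C_P = 1/(3*π).

u(x) = -7/4·sin(9*π·x), so u'(x) = -63*π*cos(9*π*x)/4.
Writing u(x) = A·sin(kπx/L) with A = -7/4 and k = 3, use ∫_0^L sin²(kπx/L) dx = L/2 and ∫_0^L cos²(kπx/L) dx = L/2.
u² = 49/16·sin²(9*π·x) and (u')² = 3969*π^2/16·cos²(9*π·x), and each of sin², cos² integrates to L/2 = 1/6 over (0, 1/3).
∫_0^1/3 u² dx = 49/96, so ||u||_L² = 7*sqrt(6)/24.
∫_0^1/3 (u')² dx = 1323*π^2/32, so ||u'||_L² = 21*sqrt(6)*π/8.
Ratio ||u||_L² / ||u'||_L² = 1/(9*π).
Sharp Poincaré constant on H^1_0(0, 1/3) is C_P = L/π = 1/(3*π), achieved by sin(3*π·x).
This is the k = 3 harmonic; the ratio L/(kπ) is strictly less than C_P = L/π, consistent with the sharp inequality ||u||_L² ≤ C_P ||u'||_L².


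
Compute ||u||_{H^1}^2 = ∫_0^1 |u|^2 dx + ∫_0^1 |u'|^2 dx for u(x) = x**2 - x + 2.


||u||_{H^1}^2 = 37/10

The H^1 norm (squared) on an interval (0, L) is
  ||u||_{H^1}^2 = ∫_0^L u(x)^2 dx + ∫_0^L u'(x)^2 dx.
Compute u'(x) = 2*x - 1.
Then u(x)^2 = x**4 - 2*x**3 + 5*x**2 - 4*x + 4 and u'(x)^2 = 4*x**2 - 4*x + 1.
Integrate each monomial from 0 to 1 using ∫_0^1 c·x^n dx = c·1^(n+1)/(n+1):
  ∫_0^1 u(x)^2 dx = ∫_0^1 (x^4 - 2*x^3 + 5*x^2 - 4*x + 4) dx. Term by term:
    ∫_0^1 x^4 dx = 1/5;  ∫_0^1 -2*x^3 dx = -1/2;  ∫_0^1 5*x^2 dx = 5/3;
    ∫_0^1 -4*x dx = -2;  ∫_0^1 4 dx = 4.
  Sum: 1/5 − 1/2 + 5/3 − 2 + 4 = 101/30.
  ∫_0^1 u'(x)^2 dx = ∫_0^1 (4*x^2 - 4*x + 1) dx. Term by term:
    ∫_0^1 4*x^2 dx = 4/3;  ∫_0^1 -4*x dx = -2;  ∫_0^1 1 dx = 1.
  Sum: 4/3 − 2 + 1 = 1/3.
Adding: ||u||_{H^1}^2 = 101/30 + 1/3 = 37/10.


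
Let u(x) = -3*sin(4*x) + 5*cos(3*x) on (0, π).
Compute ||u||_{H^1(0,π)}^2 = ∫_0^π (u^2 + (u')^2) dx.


||u||_{H^1(0,π)}^2 = -2400/7 + 403*π/2

u'(x) = -15*sin(3*x) - 12*cos(4*x).
Expand u² and (u')² and integrate term by term on (0, π), using: for integers n ≥ 1, ∫_0^π sin²(nx) dx = ∫_0^π cos²(nx) dx = π/2; for n ≠ n', ∫_0^π sin(nx)sin(n'x) dx = ∫_0^π cos(nx)cos(n'x) dx = 0; and by product-to-sum, ∫_0^π sin(nx)cos(n'x) dx = ½∫_0^π [sin((n+n')x) + sin((n−n')x)] dx, which is 0 when n+n' is even and 2n/(n²−n'²) when n+n' is odd (it need not vanish on (0, π)).
  u² squared terms: (-3)²·∫sin(4x)² dx = 9·π/2 = 9*π/2;  (5)²·∫cos(3x)² dx = 25·π/2 = 25*π/2.
  u² cross terms: 2·(-3)·(5)·∫sin(4x)·cos(3x) dx = -30·(8/7) = -240/7.
  So ∫_0^π u² dx = 9*π/2 + 25*π/2 − 240/7 = -240/7 + 17*π.
  (u')² squared terms: (-15)²·∫sin(3x)² dx = 225·π/2 = 225*π/2;  (-12)²·∫cos(4x)² dx = 144·π/2 = 72*π.
  (u')² cross terms: 2·(-15)·(-12)·∫sin(3x)·cos(4x) dx = 360·(-6/7) = -2160/7.
  So ∫_0^π (u')² dx = 225*π/2 + 72*π − 2160/7 = -2160/7 + 369*π/2.
||u||_{H^1}^2 = (-240/7 + 17*π) + (-2160/7 + 369*π/2) = -2400/7 + 403*π/2.


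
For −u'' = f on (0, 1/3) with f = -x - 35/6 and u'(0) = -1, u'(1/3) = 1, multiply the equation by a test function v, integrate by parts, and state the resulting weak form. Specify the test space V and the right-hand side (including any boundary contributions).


V = H^1(0, 1/3) (v unrestricted at boundary; u is determined up to an additive constant); weak form: ∫_0^1/3 u'v' dx = ∫_0^1/3 (-x - 35/6) v dx + v(1/3) + v(0) for all v ∈ V.

Multiply both sides by a test function v and integrate from 0 to 1/3:
  ∫_0^1/3 −u''(x) v(x) dx = ∫_0^1/3 f(x) v(x) dx.
Integrate the LHS by parts once:
  ∫_0^1/3 −u'' v dx = −[u'(x) v(x)]_0^1/3 + ∫_0^1/3 u'(x) v'(x) dx.
Thus ∫_0^1/3 u'(x) v'(x) dx = ∫_0^1/3 f(x) v(x) dx + [u'(x) v(x)]_0^1/3.
Choose V so that boundary terms are either known or forced to vanish.
u has inhomogeneous Neumann u'(0) = -1, u'(1/3) = 1. [u' v]_0^1/3 = (1)·v(1/3) − (-1)·v(0) = v(1/3) + v(0). Take V = H^1(0, 1/3); boundary term becomes part of RHS.
Weak formulation: find u (satisfying any essential BC) such that ∫_0^1/3 u'(x) v'(x) dx = ∫_0^1/3 f v dx + v(1/3) + v(0) for all v ∈ V (Neumann data are natural BCs: they enter the RHS as boundary terms).
Substituting f(x) = -x - 35/6, the right-hand side is ∫_0^1/3 (-x - 35/6) v dx + v(1/3) + v(0).
Compatibility check (pure Neumann): taking v ≡ 1 ∈ V gives 0 = ∫_0^1/3 f dx + (1) − (-1), i.e. ∫_0^1/3 f dx must equal u'(0) − u'(1/3) = -2. Indeed ∫_0^1/3 (-x - 35/6) dx = -2, so the data are compatible. The solution is then unique only up to an additive constant (fix it e.g. by requiring ∫_0^1/3 u dx = 0).


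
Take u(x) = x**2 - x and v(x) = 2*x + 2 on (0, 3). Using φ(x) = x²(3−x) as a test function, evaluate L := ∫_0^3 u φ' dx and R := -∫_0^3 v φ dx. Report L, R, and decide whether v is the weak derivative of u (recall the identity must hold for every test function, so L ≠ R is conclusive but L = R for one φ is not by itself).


LHS = -351/20, RHS = -189/5. No, v is not the weak derivative of u.

u(x) = x**2 - x, classical derivative u'(x) = 2*x - 1.
φ(x) = x²(3−x), so φ'(x) = 3*x*(2 - x).
Note φ(0) = φ(3) = 0, so the boundary term u·φ vanishes.
LHS = ∫_0^3 u(x) φ'(x) dx = ∫_0^3 (-3*x^4 + 9*x^3 - 6*x^2) dx. Term by term:
  ∫_0^3 -3*x^4 dx = -729/5;  ∫_0^3 9*x^3 dx = 729/4;  ∫_0^3 -6*x^2 dx = -54.
Sum: -729/5 + 729/4 − 54 = -351/20.
So LHS = -351/20.
∫_0^3 v(x) φ(x) dx = ∫_0^3 (-2*x^4 + 4*x^3 + 6*x^2) dx. Term by term:
  ∫_0^3 -2*x^4 dx = -486/5;  ∫_0^3 4*x^3 dx = 81;  ∫_0^3 6*x^2 dx = 54.
Sum: -486/5 + 81 + 54 = 189/5.
So RHS = -∫_0^3 v(x) φ(x) dx = -189/5.
LHS − RHS = 81/4 ≠ 0, so the identity fails.
(For a valid weak derivative the identity must hold for EVERY test function, in particular this one. The failure shows v is NOT the weak derivative of u.)
Correct weak derivative would be u'(x) = 2*x - 1.


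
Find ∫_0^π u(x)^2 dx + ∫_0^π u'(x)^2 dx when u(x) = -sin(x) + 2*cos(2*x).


||u||_{H^1(0,π)}^2 = 40/3 + 11*π

u'(x) = -4*sin(2*x) - cos(x).
Expand u² and (u')² and integrate term by term on (0, π), using: for integers n ≥ 1, ∫_0^π sin²(nx) dx = ∫_0^π cos²(nx) dx = π/2; for n ≠ n', ∫_0^π sin(nx)sin(n'x) dx = ∫_0^π cos(nx)cos(n'x) dx = 0; and by product-to-sum, ∫_0^π sin(nx)cos(n'x) dx = ½∫_0^π [sin((n+n')x) + sin((n−n')x)] dx, which is 0 when n+n' is even and 2n/(n²−n'²) when n+n' is odd (it need not vanish on (0, π)).
  u² squared terms: (-1)²·∫sin(x)² dx = 1·π/2 = π/2;  (2)²·∫cos(2x)² dx = 4·π/2 = 2*π.
  u² cross terms: 2·(-1)·(2)·∫sin(x)·cos(2x) dx = -4·(-2/3) = 8/3.
  So ∫_0^π u² dx = π/2 + 2*π + 8/3 = 8/3 + 5*π/2.
  (u')² squared terms: (-1)²·∫cos(x)² dx = 1·π/2 = π/2;  (-4)²·∫sin(2x)² dx = 16·π/2 = 8*π.
  (u')² cross terms: 2·(-1)·(-4)·∫cos(x)·sin(2x) dx = 8·(4/3) = 32/3.
  So ∫_0^π (u')² dx = π/2 + 8*π + 32/3 = 32/3 + 17*π/2.
||u||_{H^1}^2 = (8/3 + 5*π/2) + (32/3 + 17*π/2) = 40/3 + 11*π.


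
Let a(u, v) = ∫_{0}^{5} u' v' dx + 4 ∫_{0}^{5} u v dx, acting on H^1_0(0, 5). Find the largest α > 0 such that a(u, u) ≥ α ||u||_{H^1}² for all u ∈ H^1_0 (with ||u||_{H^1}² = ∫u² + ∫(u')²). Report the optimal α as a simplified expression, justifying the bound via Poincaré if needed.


α = 1

Coercivity of a(·,·) on H^1_0(0, 5) means a(u, u) ≥ α ||u||_{H^1}² for every u ∈ H^1_0.
The interval has length L = 5, and Poincaré/coercivity depend only on L. Here a(u, u) = ∫(u')² + (4)·∫u².
Here c = 4 ≥ 1, so a(u,u) = ∫(u')² + c∫u² ≥ ∫(u')² + ∫u² = ||u||_{H^1}², i.e. α = 1 works. No larger α is possible: a(u,u) ≥ α||u||_{H^1}² means (1−α)∫(u')² ≥ (α−c)∫u², and for the modes u_n = sin(nπ(x−x₀)/L) (x₀ the left endpoint) one has ∫u_n²/∫(u_n')² = (L/(nπ))² → 0, so a(u_n,u_n)/||u_n||_{H^1}² → 1. Hence the optimal constant is α = 1.
Therefore α = 1.


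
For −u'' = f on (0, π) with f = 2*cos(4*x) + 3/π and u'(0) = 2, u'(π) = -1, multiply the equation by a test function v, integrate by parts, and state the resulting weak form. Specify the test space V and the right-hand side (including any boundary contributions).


V = H^1(0, π) (v unrestricted at boundary; u is determined up to an additive constant); weak form: ∫_0^π u'v' dx = ∫_0^π (2*cos(4*x) + 3/π) v dx − v(π) − 2·v(0) for all v ∈ V.

Multiply both sides by a test function v and integrate from 0 to π:
  ∫_0^π −u''(x) v(x) dx = ∫_0^π f(x) v(x) dx.
Integrate the LHS by parts once:
  ∫_0^π −u'' v dx = −[u'(x) v(x)]_0^π + ∫_0^π u'(x) v'(x) dx.
Thus ∫_0^π u'(x) v'(x) dx = ∫_0^π f(x) v(x) dx + [u'(x) v(x)]_0^π.
Choose V so that boundary terms are either known or forced to vanish.
u has inhomogeneous Neumann u'(0) = 2, u'(π) = -1. [u' v]_0^π = (-1)·v(π) − (2)·v(0) = − v(π) − 2·v(0). Take V = H^1(0, π); boundary term becomes part of RHS.
Weak formulation: find u (satisfying any essential BC) such that ∫_0^π u'(x) v'(x) dx = ∫_0^π f v dx − v(π) − 2·v(0) for all v ∈ V (Neumann data are natural BCs: they enter the RHS as boundary terms).
Substituting f(x) = 2*cos(4*x) + 3/π, the right-hand side is ∫_0^π (2*cos(4*x) + 3/π) v dx − v(π) − 2·v(0).
Compatibility check (pure Neumann): taking v ≡ 1 ∈ V gives 0 = ∫_0^π f dx + (-1) − (2), i.e. ∫_0^π f dx must equal u'(0) − u'(π) = 3. Indeed ∫_0^π (2*cos(4*x) + 3/π) dx = 3, so the data are compatible. The solution is then unique only up to an additive constant (fix it e.g. by requiring ∫_0^π u dx = 0).


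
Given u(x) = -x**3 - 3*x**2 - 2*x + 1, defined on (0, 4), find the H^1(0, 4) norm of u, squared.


||u||_{H^1}^2 = 1579988/105

The H^1 norm (squared) on an interval (0, L) is
  ||u||_{H^1}^2 = ∫_0^L u(x)^2 dx + ∫_0^L u'(x)^2 dx.
Compute u'(x) = -3*x**2 - 6*x - 2.
Then u(x)^2 = x**6 + 6*x**5 + 13*x**4 + 10*x**3 - 2*x**2 - 4*x + 1 and u'(x)^2 = 9*x**4 + 36*x**3 + 48*x**2 + 24*x + 4.
Integrate each monomial from 0 to 4 using ∫_0^4 c·x^n dx = c·4^(n+1)/(n+1):
  ∫_0^4 u(x)^2 dx = ∫_0^4 (x^6 + 6*x^5 + 13*x^4 + 10*x^3 - 2*x^2 - 4*x + 1) dx. Term by term:
    ∫_0^4 x^6 dx = 16384/7;  ∫_0^4 6*x^5 dx = 4096;  ∫_0^4 13*x^4 dx = 13312/5;
    ∫_0^4 10*x^3 dx = 640;  ∫_0^4 -2*x^2 dx = -128/3;  ∫_0^4 -4*x dx = -32;
    ∫_0^4 1 dx = 4.
  Sum: 16384/7 + 4096 + 13312/5 + 640 − 128/3 − 32 + 4 = 1015172/105.
  ∫_0^4 u'(x)^2 dx = ∫_0^4 (9*x^4 + 36*x^3 + 48*x^2 + 24*x + 4) dx. Term by term:
    ∫_0^4 9*x^4 dx = 9216/5;  ∫_0^4 36*x^3 dx = 2304;  ∫_0^4 48*x^2 dx = 1024;
    ∫_0^4 24*x dx = 192;  ∫_0^4 4 dx = 16.
  Sum: 9216/5 + 2304 + 1024 + 192 + 16 = 26896/5.
Adding: ||u||_{H^1}^2 = 1015172/105 + 26896/5 = 1579988/105.


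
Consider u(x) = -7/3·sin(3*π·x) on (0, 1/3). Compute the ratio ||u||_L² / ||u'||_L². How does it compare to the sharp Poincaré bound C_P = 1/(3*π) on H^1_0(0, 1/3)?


||u||_L² / ||u'||_L² = 1/(3*π) = C_P.

u(x) = -7/3·sin(3*π·x), so u'(x) = -7*π*cos(3*π*x).
Writing u(x) = A·sin(kπx/L) with A = -7/3 and k = 1, use ∫_0^L sin²(kπx/L) dx = L/2 and ∫_0^L cos²(kπx/L) dx = L/2.
u² = 49/9·sin²(3*π·x) and (u')² = 49*π^2·cos²(3*π·x), and each of sin², cos² integrates to L/2 = 1/6 over (0, 1/3).
∫_0^1/3 u² dx = 49/54, so ||u||_L² = 7*sqrt(6)/18.
∫_0^1/3 (u')² dx = 49*π^2/6, so ||u'||_L² = 7*sqrt(6)*π/6.
Ratio ||u||_L² / ||u'||_L² = 1/(3*π).
Sharp Poincaré constant on H^1_0(0, 1/3) is C_P = L/π = 1/(3*π), achieved by sin(3*π·x).
This is the k = 1 eigenfunction (up to amplitude), so the ratio equals the sharp Poincaré constant exactly.


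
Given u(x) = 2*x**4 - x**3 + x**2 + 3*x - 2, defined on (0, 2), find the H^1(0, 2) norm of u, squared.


||u||_{H^1}^2 = 416158/315

The H^1 norm (squared) on an interval (0, L) is
  ||u||_{H^1}^2 = ∫_0^L u(x)^2 dx + ∫_0^L u'(x)^2 dx.
Compute u'(x) = 8*x**3 - 3*x**2 + 2*x + 3.
Then u(x)^2 = 4*x**8 - 4*x**7 + 5*x**6 + 10*x**5 - 13*x**4 + 10*x**3 + 5*x**2 - 12*x + 4 and u'(x)^2 = 64*x**6 - 48*x**5 + 41*x**4 + 36*x**3 - 14*x**2 + 12*x + 9.
Integrate each monomial from 0 to 2 using ∫_0^2 c·x^n dx = c·2^(n+1)/(n+1):
  ∫_0^2 u(x)^2 dx = ∫_0^2 (4*x^8 - 4*x^7 + 5*x^6 + 10*x^5 - 13*x^4 + 10*x^3 + 5*x^2 - 12*x + 4) dx. Term by term:
    ∫_0^2 4*x^8 dx = 2048/9;  ∫_0^2 -4*x^7 dx = -128;  ∫_0^2 5*x^6 dx = 640/7;
    ∫_0^2 10*x^5 dx = 320/3;  ∫_0^2 -13*x^4 dx = -416/5;  ∫_0^2 10*x^3 dx = 40;
    ∫_0^2 5*x^2 dx = 40/3;  ∫_0^2 -12*x dx = -24;  ∫_0^2 4 dx = 8.
  Sum: 2048/9 − 128 + 640/7 + 320/3 − 416/5 + 40 + 40/3 − 24 + 8 = 79312/315.
  ∫_0^2 u'(x)^2 dx = ∫_0^2 (64*x^6 - 48*x^5 + 41*x^4 + 36*x^3 - 14*x^2 + 12*x + 9) dx. Term by term:
    ∫_0^2 64*x^6 dx = 8192/7;  ∫_0^2 -48*x^5 dx = -512;  ∫_0^2 41*x^4 dx = 1312/5;
    ∫_0^2 36*x^3 dx = 144;  ∫_0^2 -14*x^2 dx = -112/3;  ∫_0^2 12*x dx = 24;
    ∫_0^2 9 dx = 18.
  Sum: 8192/7 − 512 + 1312/5 + 144 − 112/3 + 24 + 18 = 112282/105.
Adding: ||u||_{H^1}^2 = 79312/315 + 112282/105 = 416158/315.


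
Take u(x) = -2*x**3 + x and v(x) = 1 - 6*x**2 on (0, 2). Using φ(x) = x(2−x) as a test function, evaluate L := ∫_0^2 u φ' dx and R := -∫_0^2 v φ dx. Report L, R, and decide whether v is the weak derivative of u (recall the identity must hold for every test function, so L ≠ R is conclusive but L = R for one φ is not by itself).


LHS = 124/15, RHS = 124/15. Yes, v = u' weakly.

u(x) = -2*x**3 + x, classical derivative u'(x) = 1 - 6*x**2.
φ(x) = x(2−x), so φ'(x) = 2 - 2*x.
Note φ(0) = φ(2) = 0, so the boundary term u·φ vanishes.
LHS = ∫_0^2 u(x) φ'(x) dx = ∫_0^2 (4*x^4 - 4*x^3 - 2*x^2 + 2*x) dx. Term by term:
  ∫_0^2 4*x^4 dx = 128/5;  ∫_0^2 -4*x^3 dx = -16;  ∫_0^2 -2*x^2 dx = -16/3;
  ∫_0^2 2*x dx = 4.
Sum: 128/5 − 16 − 16/3 + 4 = 124/15.
So LHS = 124/15.
∫_0^2 v(x) φ(x) dx = ∫_0^2 (6*x^4 - 12*x^3 - x^2 + 2*x) dx. Term by term:
  ∫_0^2 6*x^4 dx = 192/5;  ∫_0^2 -12*x^3 dx = -48;  ∫_0^2 -x^2 dx = -8/3;
  ∫_0^2 2*x dx = 4.
Sum: 192/5 − 48 − 8/3 + 4 = -124/15.
So RHS = -∫_0^2 v(x) φ(x) dx = 124/15.
LHS = RHS, so the identity holds for this test φ.
Moreover u is smooth here and v(x) = u'(x) = 1 - 6*x**2 pointwise, so the identity holds for every test function. Hence v is the weak derivative of u.


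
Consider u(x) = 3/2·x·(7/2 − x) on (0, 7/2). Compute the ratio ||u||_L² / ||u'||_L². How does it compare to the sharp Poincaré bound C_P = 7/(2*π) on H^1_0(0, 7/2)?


||u||_L² / ||u'||_L² = 7*sqrt(10)/20 < C_P = 7/(2*π).

u(x) = 3/2·x·(7/2 − x), so u'(x) = 21/4 - 3*x.
u(x) = 3/2·x·(7/2 − x) vanishes at x = 0 and x = 7/2, so u ∈ H^1_0(0, 7/2). Differentiate via the product rule and integrate the resulting polynomials term by term.
  ∫_0^7/2 u² dx = ∫_0^7/2 (9*x^4/4 - 63*x^3/4 + 441*x^2/16) dx. Term by term:
    ∫_0^7/2 9*x^4/4 dx = 151263/640;  ∫_0^7/2 -63*x^3/4 dx = -151263/256;  ∫_0^7/2 441*x^2/16 dx = 50421/128.
  Sum: 151263/640 − 151263/256 + 50421/128 = 50421/1280.
  ∫_0^7/2 (u')² dx = ∫_0^7/2 (9*x^2 - 63*x/2 + 441/16) dx. Term by term:
    ∫_0^7/2 9*x^2 dx = 1029/8;  ∫_0^7/2 -63*x/2 dx = -3087/16;  ∫_0^7/2 441/16 dx = 3087/32.
  Sum: 1029/8 − 3087/16 + 3087/32 = 1029/32.
∫_0^7/2 u² dx = 50421/1280, so ||u||_L² = 49*sqrt(105)/80.
∫_0^7/2 (u')² dx = 1029/32, so ||u'||_L² = 7*sqrt(42)/8.
Ratio ||u||_L² / ||u'||_L² = 7*sqrt(10)/20.
Sharp Poincaré constant on H^1_0(0, 7/2) is C_P = L/π = 7/(2*π), achieved by sin(2*π/7·x).
A polynomial bump cannot attain the sharp Poincaré constant (only the first sine eigenfunction does), so the ratio is strictly less than C_P, consistent with ||u||_L² ≤ C_P ||u'||_L².


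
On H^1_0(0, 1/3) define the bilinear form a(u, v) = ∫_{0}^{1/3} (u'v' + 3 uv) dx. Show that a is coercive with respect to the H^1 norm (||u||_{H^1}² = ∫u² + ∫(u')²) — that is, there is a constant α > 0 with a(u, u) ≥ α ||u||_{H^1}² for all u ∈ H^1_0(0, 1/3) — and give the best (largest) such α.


α = 1

Coercivity of a(·,·) on H^1_0(0, 1/3) means a(u, u) ≥ α ||u||_{H^1}² for every u ∈ H^1_0.
The interval has length L = 1/3, and Poincaré/coercivity depend only on L. Here a(u, u) = ∫(u')² + (3)·∫u².
Here c = 3 ≥ 1, so a(u,u) = ∫(u')² + c∫u² ≥ ∫(u')² + ∫u² = ||u||_{H^1}², i.e. α = 1 works. No larger α is possible: a(u,u) ≥ α||u||_{H^1}² means (1−α)∫(u')² ≥ (α−c)∫u², and for the modes u_n = sin(nπ(x−x₀)/L) (x₀ the left endpoint) one has ∫u_n²/∫(u_n')² = (L/(nπ))² → 0, so a(u_n,u_n)/||u_n||_{H^1}² → 1. Hence the optimal constant is α = 1.
Therefore α = 1.


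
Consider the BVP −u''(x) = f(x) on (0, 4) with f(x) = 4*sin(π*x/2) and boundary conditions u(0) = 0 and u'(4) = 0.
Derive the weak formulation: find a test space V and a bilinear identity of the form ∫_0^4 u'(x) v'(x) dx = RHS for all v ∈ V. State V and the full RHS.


V = {v ∈ H^1(0, 4) : v(0) = 0} (test functions vanish at x = 0 where u is specified); weak form: ∫_0^4 u'v' dx = ∫_0^4 (4*sin(π*x/2)) v dx for all v ∈ V.

Multiply both sides by a test function v and integrate from 0 to 4:
  ∫_0^4 −u''(x) v(x) dx = ∫_0^4 f(x) v(x) dx.
Integrate the LHS by parts once:
  ∫_0^4 −u'' v dx = −[u'(x) v(x)]_0^4 + ∫_0^4 u'(x) v'(x) dx.
Thus ∫_0^4 u'(x) v'(x) dx = ∫_0^4 f(x) v(x) dx + [u'(x) v(x)]_0^4.
Choose V so that boundary terms are either known or forced to vanish.
Mixed BC: u(0) = 0 (Dirichlet) and u'(4) = 0 (Neumann). Define V = {v ∈ H^1(0, 4) : v(0) = 0}. Then [u' v]_0^4 = u'(4)·v(4) − u'(0)·0 = 0.
Weak formulation: find u (satisfying any essential BC) such that ∫_0^4 u'(x) v'(x) dx = ∫_0^4 f v dx for all v ∈ V (Dirichlet at 0 absorbed into V; the Neumann datum at x = 4 is zero, so no boundary term remains).
Substituting f(x) = 4*sin(π*x/2), the right-hand side is ∫_0^4 (4*sin(π*x/2)) v dx.


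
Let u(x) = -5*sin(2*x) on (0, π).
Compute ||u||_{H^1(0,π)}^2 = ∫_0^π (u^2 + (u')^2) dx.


||u||_{H^1(0,π)}^2 = 125*π/2

u'(x) = -10*cos(2*x).
Expand u² and (u')² and integrate term by term on (0, π), using: for integers n ≥ 1, ∫_0^π sin²(nx) dx = ∫_0^π cos²(nx) dx = π/2; for n ≠ n', ∫_0^π sin(nx)sin(n'x) dx = ∫_0^π cos(nx)cos(n'x) dx = 0; and by product-to-sum, ∫_0^π sin(nx)cos(n'x) dx = ½∫_0^π [sin((n+n')x) + sin((n−n')x)] dx, which is 0 when n+n' is even and 2n/(n²−n'²) when n+n' is odd (it need not vanish on (0, π)).
  u² squared terms: (-5)²·∫sin(2x)² dx = 25·π/2 = 25*π/2.
  So ∫_0^π u² dx = 25*π/2.
  (u')² squared terms: (-10)²·∫cos(2x)² dx = 100·π/2 = 50*π.
  So ∫_0^π (u')² dx = 50*π.
||u||_{H^1}^2 = (25*π/2) + (50*π) = 125*π/2.


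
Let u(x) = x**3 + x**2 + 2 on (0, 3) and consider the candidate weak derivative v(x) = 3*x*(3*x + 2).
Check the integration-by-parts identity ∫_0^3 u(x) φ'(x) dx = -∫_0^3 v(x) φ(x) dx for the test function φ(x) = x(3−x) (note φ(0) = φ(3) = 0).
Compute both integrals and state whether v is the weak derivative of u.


LHS = -999/20, RHS = -2997/20. No, v is not the weak derivative of u.

u(x) = x**3 + x**2 + 2, classical derivative u'(x) = 3*x**2 + 2*x.
φ(x) = x(3−x), so φ'(x) = 3 - 2*x.
Note φ(0) = φ(3) = 0, so the boundary term u·φ vanishes.
LHS = ∫_0^3 u(x) φ'(x) dx = ∫_0^3 (-2*x^4 + x^3 + 3*x^2 - 4*x + 6) dx. Term by term:
  ∫_0^3 -2*x^4 dx = -486/5;  ∫_0^3 x^3 dx = 81/4;  ∫_0^3 3*x^2 dx = 27;
  ∫_0^3 -4*x dx = -18;  ∫_0^3 6 dx = 18.
Sum: -486/5 + 81/4 + 27 − 18 + 18 = -999/20.
So LHS = -999/20.
∫_0^3 v(x) φ(x) dx = ∫_0^3 (-9*x^4 + 21*x^3 + 18*x^2) dx. Term by term:
  ∫_0^3 -9*x^4 dx = -2187/5;  ∫_0^3 21*x^3 dx = 1701/4;  ∫_0^3 18*x^2 dx = 162.
Sum: -2187/5 + 1701/4 + 162 = 2997/20.
So RHS = -∫_0^3 v(x) φ(x) dx = -2997/20.
LHS − RHS = 999/10 ≠ 0, so the identity fails.
(For a valid weak derivative the identity must hold for EVERY test function, in particular this one. The failure shows v is NOT the weak derivative of u.)
Correct weak derivative would be u'(x) = 3*x**2 + 2*x.


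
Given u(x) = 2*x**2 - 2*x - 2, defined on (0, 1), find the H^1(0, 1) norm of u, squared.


||u||_{H^1}^2 = 34/5

The H^1 norm (squared) on an interval (0, L) is
  ||u||_{H^1}^2 = ∫_0^L u(x)^2 dx + ∫_0^L u'(x)^2 dx.
Compute u'(x) = 4*x - 2.
Then u(x)^2 = 4*x**4 - 8*x**3 - 4*x**2 + 8*x + 4 and u'(x)^2 = 16*x**2 - 16*x + 4.
Integrate each monomial from 0 to 1 using ∫_0^1 c·x^n dx = c·1^(n+1)/(n+1):
  ∫_0^1 u(x)^2 dx = ∫_0^1 (4*x^4 - 8*x^3 - 4*x^2 + 8*x + 4) dx. Term by term:
    ∫_0^1 4*x^4 dx = 4/5;  ∫_0^1 -8*x^3 dx = -2;  ∫_0^1 -4*x^2 dx = -4/3;
    ∫_0^1 8*x dx = 4;  ∫_0^1 4 dx = 4.
  Sum: 4/5 − 2 − 4/3 + 4 + 4 = 82/15.
  ∫_0^1 u'(x)^2 dx = ∫_0^1 (16*x^2 - 16*x + 4) dx. Term by term:
    ∫_0^1 16*x^2 dx = 16/3;  ∫_0^1 -16*x dx = -8;  ∫_0^1 4 dx = 4.
  Sum: 16/3 − 8 + 4 = 4/3.
Adding: ||u||_{H^1}^2 = 82/15 + 4/3 = 34/5.


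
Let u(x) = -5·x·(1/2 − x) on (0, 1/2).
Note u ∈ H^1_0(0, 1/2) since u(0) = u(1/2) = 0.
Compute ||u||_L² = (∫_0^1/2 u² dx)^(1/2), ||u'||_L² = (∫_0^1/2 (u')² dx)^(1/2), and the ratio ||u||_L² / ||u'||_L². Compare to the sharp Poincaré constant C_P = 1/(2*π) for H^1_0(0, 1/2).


||u||_L² / ||u'||_L² = sqrt(10)/20 < C_P = 1/(2*π).

u(x) = -5·x·(1/2 − x), so u'(x) = 10*x - 5/2.
u(x) = -5·x·(1/2 − x) vanishes at x = 0 and x = 1/2, so u ∈ H^1_0(0, 1/2). Differentiate via the product rule and integrate the resulting polynomials term by term.
  ∫_0^1/2 u² dx = ∫_0^1/2 (25*x^4 - 25*x^3 + 25*x^2/4) dx. Term by term:
    ∫_0^1/2 25*x^4 dx = 5/32;  ∫_0^1/2 -25*x^3 dx = -25/64;  ∫_0^1/2 25*x^2/4 dx = 25/96.
  Sum: 5/32 − 25/64 + 25/96 = 5/192.
  ∫_0^1/2 (u')² dx = ∫_0^1/2 (100*x^2 - 50*x + 25/4) dx. Term by term:
    ∫_0^1/2 100*x^2 dx = 25/6;  ∫_0^1/2 -50*x dx = -25/4;  ∫_0^1/2 25/4 dx = 25/8.
  Sum: 25/6 − 25/4 + 25/8 = 25/24.
∫_0^1/2 u² dx = 5/192, so ||u||_L² = sqrt(15)/24.
∫_0^1/2 (u')² dx = 25/24, so ||u'||_L² = 5*sqrt(6)/12.
Ratio ||u||_L² / ||u'||_L² = sqrt(10)/20.
Sharp Poincaré constant on H^1_0(0, 1/2) is C_P = L/π = 1/(2*π), achieved by sin(2*π·x).
A polynomial bump cannot attain the sharp Poincaré constant (only the first sine eigenfunction does), so the ratio is strictly less than C_P, consistent with ||u||_L² ≤ C_P ||u'||_L².


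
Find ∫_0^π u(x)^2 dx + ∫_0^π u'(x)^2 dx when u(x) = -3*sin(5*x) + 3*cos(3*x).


||u||_{H^1(0,π)}^2 = 162*π

u'(x) = -9*sin(3*x) - 15*cos(5*x).
Expand u² and (u')² and integrate term by term on (0, π), using: for integers n ≥ 1, ∫_0^π sin²(nx) dx = ∫_0^π cos²(nx) dx = π/2; for n ≠ n', ∫_0^π sin(nx)sin(n'x) dx = ∫_0^π cos(nx)cos(n'x) dx = 0; and by product-to-sum, ∫_0^π sin(nx)cos(n'x) dx = ½∫_0^π [sin((n+n')x) + sin((n−n')x)] dx, which is 0 when n+n' is even and 2n/(n²−n'²) when n+n' is odd (it need not vanish on (0, π)).
  u² squared terms: (-3)²·∫sin(5x)² dx = 9·π/2 = 9*π/2;  (3)²·∫cos(3x)² dx = 9·π/2 = 9*π/2.
  u² cross terms: 2·(-3)·(3)·∫sin(5x)·cos(3x) dx = -18·(0) = 0.
  So ∫_0^π u² dx = 9*π/2 + 9*π/2 + 0 = 9*π.
  (u')² squared terms: (-15)²·∫cos(5x)² dx = 225·π/2 = 225*π/2;  (-9)²·∫sin(3x)² dx = 81·π/2 = 81*π/2.
  (u')² cross terms: 2·(-15)·(-9)·∫cos(5x)·sin(3x) dx = 270·(0) = 0.
  So ∫_0^π (u')² dx = 225*π/2 + 81*π/2 + 0 = 153*π.
||u||_{H^1}^2 = (9*π) + (153*π) = 162*π.


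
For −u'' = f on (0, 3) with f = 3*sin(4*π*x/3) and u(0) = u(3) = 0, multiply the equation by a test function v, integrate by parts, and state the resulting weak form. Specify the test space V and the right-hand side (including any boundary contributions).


V = H^1_0(0, 3) (so v(0) = v(3) = 0); weak form: ∫_0^3 u'v' dx = ∫_0^3 (3*sin(4*π*x/3)) v dx for all v ∈ V.

Multiply both sides by a test function v and integrate from 0 to 3:
  ∫_0^3 −u''(x) v(x) dx = ∫_0^3 f(x) v(x) dx.
Integrate the LHS by parts once:
  ∫_0^3 −u'' v dx = −[u'(x) v(x)]_0^3 + ∫_0^3 u'(x) v'(x) dx.
Thus ∫_0^3 u'(x) v'(x) dx = ∫_0^3 f(x) v(x) dx + [u'(x) v(x)]_0^3.
Choose V so that boundary terms are either known or forced to vanish.
u is Dirichlet: u(0) = u(3) = 0. Let V = H^1_0(0, 3); then v(0) = v(3) = 0, and [u' v]_0^3 = 0.
Weak formulation: find u (satisfying any essential BC) such that ∫_0^3 u'(x) v'(x) dx = ∫_0^3 f v dx for all v ∈ V.
Substituting f(x) = 3*sin(4*π*x/3), the right-hand side is ∫_0^3 (3*sin(4*π*x/3)) v dx.


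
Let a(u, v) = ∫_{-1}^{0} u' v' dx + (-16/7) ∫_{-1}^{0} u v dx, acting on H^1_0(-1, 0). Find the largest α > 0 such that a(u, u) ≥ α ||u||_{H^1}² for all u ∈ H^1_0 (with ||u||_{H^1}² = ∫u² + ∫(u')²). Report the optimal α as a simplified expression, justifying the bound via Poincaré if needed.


α = (-16/7 + π^2)/(1 + π^2)

Coercivity of a(·,·) on H^1_0(-1, 0) means a(u, u) ≥ α ||u||_{H^1}² for every u ∈ H^1_0.
The interval has length L = 1, and Poincaré/coercivity depend only on L. Here a(u, u) = ∫(u')² + (-16/7)·∫u².
Here c = -16/7 < 0 with |c| < (π/L)² = π^2, so coercivity still holds. The condition a(u,u) ≥ α||u||_{H^1}² reads (1−α)∫(u')² ≥ (α−c)∫u². Any admissible α is ≤ 1 (rapidly oscillating u have ∫u²/∫(u')² → 0), and α = 1 would force 0 ≥ (1−c)∫u², impossible since c < 1; so 1−α > 0. By the sharp Poincaré inequality on H^1_0 of an interval of length L, ∫(u')² ≥ (π/L)²∫u² with equality for the first sine mode sin(π(x−x₀)/L) (x₀ the left endpoint), so the inequality holds for all u iff (1−α)(π/L)² ≥ α − c, i.e. α ≤ ((π/L)² + c)/((π/L)² + 1) = (1 + c(L/π)²)/(1 + (L/π)²). (Direct route, valid since c ≤ 0: Poincaré gives c∫u² ≥ c(L/π)²∫(u')², so a(u,u) ≥ (1 + c(L/π)²)∫(u')², while ||u||_{H^1}² ≤ (1 + (L/π)²)∫(u')²; dividing yields the same α.) With (π/L)² = π^2 and c = -16/7, the largest admissible constant is α = ((π/L)² + c)/((π/L)² + 1).
Simplifying, α = (-16/7 + π^2)/(1 + π^2).


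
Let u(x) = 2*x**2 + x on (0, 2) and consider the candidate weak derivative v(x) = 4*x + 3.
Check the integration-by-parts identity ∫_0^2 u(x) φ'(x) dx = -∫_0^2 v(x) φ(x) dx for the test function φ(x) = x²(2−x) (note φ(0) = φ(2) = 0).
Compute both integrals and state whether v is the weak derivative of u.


LHS = -116/15, RHS = -52/5. No, v is not the weak derivative of u.

u(x) = 2*x**2 + x, classical derivative u'(x) = 4*x + 1.
φ(x) = x²(2−x), so φ'(x) = x*(4 - 3*x).
Note φ(0) = φ(2) = 0, so the boundary term u·φ vanishes.
LHS = ∫_0^2 u(x) φ'(x) dx = ∫_0^2 (-6*x^4 + 5*x^3 + 4*x^2) dx. Term by term:
  ∫_0^2 -6*x^4 dx = -192/5;  ∫_0^2 5*x^3 dx = 20;  ∫_0^2 4*x^2 dx = 32/3.
Sum: -192/5 + 20 + 32/3 = -116/15.
So LHS = -116/15.
∫_0^2 v(x) φ(x) dx = ∫_0^2 (-4*x^4 + 5*x^3 + 6*x^2) dx. Term by term:
  ∫_0^2 -4*x^4 dx = -128/5;  ∫_0^2 5*x^3 dx = 20;  ∫_0^2 6*x^2 dx = 16.
Sum: -128/5 + 20 + 16 = 52/5.
So RHS = -∫_0^2 v(x) φ(x) dx = -52/5.
LHS − RHS = 8/3 ≠ 0, so the identity fails.
(For a valid weak derivative the identity must hold for EVERY test function, in particular this one. The failure shows v is NOT the weak derivative of u.)
Correct weak derivative would be u'(x) = 4*x + 1.


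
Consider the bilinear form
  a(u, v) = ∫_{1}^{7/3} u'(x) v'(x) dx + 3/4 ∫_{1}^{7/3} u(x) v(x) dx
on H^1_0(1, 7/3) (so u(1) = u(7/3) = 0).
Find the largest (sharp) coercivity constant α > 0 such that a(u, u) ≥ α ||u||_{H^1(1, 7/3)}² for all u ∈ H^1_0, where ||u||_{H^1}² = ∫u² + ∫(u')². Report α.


α = 3*(4 + 3*π^2)/(16 + 9*π^2)

Coercivity of a(·,·) on H^1_0(1, 7/3) means a(u, u) ≥ α ||u||_{H^1}² for every u ∈ H^1_0.
The interval has length L = 4/3, and Poincaré/coercivity depend only on L. Here a(u, u) = ∫(u')² + (3/4)·∫u².
Here 0 < c = 3/4 < 1. The condition a(u,u) ≥ α||u||_{H^1}² reads (1−α)∫(u')² ≥ (α−c)∫u². Any admissible α is ≤ 1 (rapidly oscillating u have ∫u²/∫(u')² → 0), and α = 1 would force 0 ≥ (1−c)∫u², impossible since c < 1; so 1−α > 0. By the sharp Poincaré inequality on H^1_0 of an interval of length L, ∫(u')² ≥ (π/L)²∫u² with equality for the first sine mode sin(π(x−x₀)/L) (x₀ the left endpoint), so the inequality holds for all u iff (1−α)(π/L)² ≥ α − c, i.e. α ≤ ((π/L)² + c)/((π/L)² + 1) = (1 + c(L/π)²)/(1 + (L/π)²). With (π/L)² = 9*π^2/16 and c = 3/4, the largest admissible constant is α = ((π/L)² + c)/((π/L)² + 1).
Simplifying, α = 3*(4 + 3*π^2)/(16 + 9*π^2).


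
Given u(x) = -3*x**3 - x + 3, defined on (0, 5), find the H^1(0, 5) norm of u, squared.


||u||_{H^1}^2 = 6416575/42

The H^1 norm (squared) on an interval (0, L) is
  ||u||_{H^1}^2 = ∫_0^L u(x)^2 dx + ∫_0^L u'(x)^2 dx.
Compute u'(x) = -9*x**2 - 1.
Then u(x)^2 = 9*x**6 + 6*x**4 - 18*x**3 + x**2 - 6*x + 9 and u'(x)^2 = 81*x**4 + 18*x**2 + 1.
Integrate each monomial from 0 to 5 using ∫_0^5 c·x^n dx = c·5^(n+1)/(n+1):
  ∫_0^5 u(x)^2 dx = ∫_0^5 (9*x^6 + 6*x^4 - 18*x^3 + x^2 - 6*x + 9) dx. Term by term:
    ∫_0^5 9*x^6 dx = 703125/7;  ∫_0^5 6*x^4 dx = 3750;  ∫_0^5 -18*x^3 dx = -5625/2;
    ∫_0^5 x^2 dx = 125/3;  ∫_0^5 -6*x dx = -75;  ∫_0^5 9 dx = 45.
  Sum: 703125/7 + 3750 − 5625/2 + 125/3 − 75 + 45 = 4258615/42.
  ∫_0^5 u'(x)^2 dx = ∫_0^5 (81*x^4 + 18*x^2 + 1) dx. Term by term:
    ∫_0^5 81*x^4 dx = 50625;  ∫_0^5 18*x^2 dx = 750;  ∫_0^5 1 dx = 5.
  Sum: 50625 + 750 + 5 = 51380.
Adding: ||u||_{H^1}^2 = 4258615/42 + 51380 = 6416575/42.


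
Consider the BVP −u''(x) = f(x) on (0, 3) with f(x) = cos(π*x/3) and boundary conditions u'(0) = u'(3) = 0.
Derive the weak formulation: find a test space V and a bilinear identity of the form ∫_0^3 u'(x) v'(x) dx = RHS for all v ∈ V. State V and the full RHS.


V = H^1(0, 3) (no boundary constraint on v; u is determined up to an additive constant); weak form: ∫_0^3 u'v' dx = ∫_0^3 (cos(π*x/3)) v dx for all v ∈ V.

Multiply both sides by a test function v and integrate from 0 to 3:
  ∫_0^3 −u''(x) v(x) dx = ∫_0^3 f(x) v(x) dx.
Integrate the LHS by parts once:
  ∫_0^3 −u'' v dx = −[u'(x) v(x)]_0^3 + ∫_0^3 u'(x) v'(x) dx.
Thus ∫_0^3 u'(x) v'(x) dx = ∫_0^3 f(x) v(x) dx + [u'(x) v(x)]_0^3.
Choose V so that boundary terms are either known or forced to vanish.
u has homogeneous Neumann: u'(0) = u'(3) = 0. So [u' v]_0^3 = 0·v(3) − 0·v(0) = 0 for any v; take V = H^1(0, 3).
Weak formulation: find u (satisfying any essential BC) such that ∫_0^3 u'(x) v'(x) dx = ∫_0^3 f v dx for all v ∈ V (homogeneous Neumann, so boundary terms vanish).
Substituting f(x) = cos(π*x/3), the right-hand side is ∫_0^3 (cos(π*x/3)) v dx.
Compatibility check (pure Neumann): taking v ≡ 1 ∈ V gives 0 = ∫_0^3 f dx + (0) − (0), i.e. ∫_0^3 f dx must equal u'(0) − u'(3) = 0. Indeed ∫_0^3 (cos(π*x/3)) dx = 0, so the data are compatible. The solution is then unique only up to an additive constant (fix it e.g. by requiring ∫_0^3 u dx = 0).


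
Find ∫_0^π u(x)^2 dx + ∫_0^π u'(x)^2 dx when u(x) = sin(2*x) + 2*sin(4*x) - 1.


||u||_{H^1(0,π)}^2 = 75*π/2

u'(x) = 2*cos(2*x) + 8*cos(4*x).
Expand u² and (u')² and integrate term by term on (0, π), using: for integers n ≥ 1, ∫_0^π sin²(nx) dx = ∫_0^π cos²(nx) dx = π/2; for n ≠ n', ∫_0^π sin(nx)sin(n'x) dx = ∫_0^π cos(nx)cos(n'x) dx = 0; and by product-to-sum, ∫_0^π sin(nx)cos(n'x) dx = ½∫_0^π [sin((n+n')x) + sin((n−n')x)] dx, which is 0 when n+n' is even and 2n/(n²−n'²) when n+n' is odd (it need not vanish on (0, π)). For the constant mode: ∫_0^π 1 dx = π, ∫_0^π cos(nx) dx = 0, ∫_0^π sin(nx) dx = (1−(−1)^n)/n.
  u² squared terms: (-1)²·∫1 dx = 1·π = π;  (2)²·∫sin(4x)² dx = 4·π/2 = 2*π;  (1)²·∫sin(2x)² dx = 1·π/2 = π/2.
  u² cross terms: 2·(-1)·(2)·∫1·sin(4x) dx = -4·(0) = 0;  2·(-1)·(1)·∫1·sin(2x) dx = -2·(0) = 0;  2·(2)·(1)·∫sin(4x)·sin(2x) dx = 4·(0) = 0.
  So ∫_0^π u² dx = π + 2*π + π/2 + 0 + 0 + 0 = 7*π/2.
  (u')² squared terms: (2)²·∫cos(2x)² dx = 4·π/2 = 2*π;  (8)²·∫cos(4x)² dx = 64·π/2 = 32*π.
  (u')² cross terms: 2·(2)·(8)·∫cos(2x)·cos(4x) dx = 32·(0) = 0.
  So ∫_0^π (u')² dx = 2*π + 32*π + 0 = 34*π.
||u||_{H^1}^2 = (7*π/2) + (34*π) = 75*π/2.


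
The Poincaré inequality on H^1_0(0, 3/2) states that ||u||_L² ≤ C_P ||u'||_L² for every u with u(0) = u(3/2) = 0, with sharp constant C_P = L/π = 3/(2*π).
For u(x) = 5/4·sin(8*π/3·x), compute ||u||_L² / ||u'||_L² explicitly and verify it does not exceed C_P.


||u||_L² / ||u'||_L² = 3/(8*π) < C_P = 3/(2*π).

u(x) = 5/4·sin(8*π/3·x), so u'(x) = 10*π*cos(8*π*x/3)/3.
Writing u(x) = A·sin(kπx/L) with A = 5/4 and k = 4, use ∫_0^L sin²(kπx/L) dx = L/2 and ∫_0^L cos²(kπx/L) dx = L/2.
u² = 25/16·sin²(8*π/3·x) and (u')² = 100*π^2/9·cos²(8*π/3·x), and each of sin², cos² integrates to L/2 = 3/4 over (0, 3/2).
∫_0^3/2 u² dx = 75/64, so ||u||_L² = 5*sqrt(3)/8.
∫_0^3/2 (u')² dx = 25*π^2/3, so ||u'||_L² = 5*sqrt(3)*π/3.
Ratio ||u||_L² / ||u'||_L² = 3/(8*π).
Sharp Poincaré constant on H^1_0(0, 3/2) is C_P = L/π = 3/(2*π), achieved by sin(2*π/3·x).
This is the k = 4 harmonic; the ratio L/(kπ) is strictly less than C_P = L/π, consistent with the sharp inequality ||u||_L² ≤ C_P ||u'||_L².


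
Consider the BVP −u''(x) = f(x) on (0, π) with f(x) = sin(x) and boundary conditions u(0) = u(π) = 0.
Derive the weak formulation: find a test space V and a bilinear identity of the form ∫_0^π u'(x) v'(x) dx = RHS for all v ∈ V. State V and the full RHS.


V = H^1_0(0, π) (so v(0) = v(π) = 0); weak form: ∫_0^π u'v' dx = ∫_0^π (sin(x)) v dx for all v ∈ V.

Multiply both sides by a test function v and integrate from 0 to π:
  ∫_0^π −u''(x) v(x) dx = ∫_0^π f(x) v(x) dx.
Integrate the LHS by parts once:
  ∫_0^π −u'' v dx = −[u'(x) v(x)]_0^π + ∫_0^π u'(x) v'(x) dx.
Thus ∫_0^π u'(x) v'(x) dx = ∫_0^π f(x) v(x) dx + [u'(x) v(x)]_0^π.
Choose V so that boundary terms are either known or forced to vanish.
u is Dirichlet: u(0) = u(π) = 0. Let V = H^1_0(0, π); then v(0) = v(π) = 0, and [u' v]_0^π = 0.
Weak formulation: find u (satisfying any essential BC) such that ∫_0^π u'(x) v'(x) dx = ∫_0^π f v dx for all v ∈ V.
Substituting f(x) = sin(x), the right-hand side is ∫_0^π (sin(x)) v dx.
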